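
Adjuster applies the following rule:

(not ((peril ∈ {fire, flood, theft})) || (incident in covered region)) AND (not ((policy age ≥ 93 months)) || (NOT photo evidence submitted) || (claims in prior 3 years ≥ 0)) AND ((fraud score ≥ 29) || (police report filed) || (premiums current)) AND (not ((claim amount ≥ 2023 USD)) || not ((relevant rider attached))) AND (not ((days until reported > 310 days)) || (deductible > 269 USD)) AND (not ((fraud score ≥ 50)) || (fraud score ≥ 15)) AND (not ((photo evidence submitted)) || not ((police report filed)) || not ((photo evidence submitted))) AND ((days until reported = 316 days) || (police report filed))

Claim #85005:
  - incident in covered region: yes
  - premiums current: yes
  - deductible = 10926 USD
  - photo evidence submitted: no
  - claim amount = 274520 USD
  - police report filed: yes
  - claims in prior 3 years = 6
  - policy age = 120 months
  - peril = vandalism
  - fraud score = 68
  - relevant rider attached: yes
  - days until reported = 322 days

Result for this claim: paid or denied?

Atomic conditions:
  peril ∈ {fire, flood, theft}: vandalism is not in the set → false
  incident in covered region: yes → true
  policy age ≥ 93 months: 120 ≥ 93 is true
  NOT photo evidence submitted: no → true
  claims in prior 3 years ≥ 0: 6 ≥ 0 is true
  fraud score ≥ 29: 68 ≥ 29 is true
  police report filed: yes → true
  premiums current: yes → true
  claim amount ≥ 2023 USD: 274520 ≥ 2023 is true
  relevant rider attached: yes → true
  days until reported > 310 days: 322 > 310 is true
  deductible > 269 USD: 10926 > 269 is true
  fraud score ≥ 50: 68 ≥ 50 is true
  fraud score ≥ 15: 68 ≥ 15 is true
  photo evidence submitted: no → false
  days until reported = 316 days: 322 == 316 is false
Combine:
[1.1] NOT false = true
[1] true OR true = true
[2.1] NOT true = false
[2] false OR true OR true = true
[3] true OR true OR true = true
[4.1] NOT true = false
[4.2] NOT true = false
[4] false OR false = false
[5.1] NOT true = false
[5] false OR true = true
[6.1] NOT true = false
[6] false OR true = true
[7.1] NOT false = true
[7.2] NOT true = false
[7.3] NOT false = true
[7] true OR false OR true = true
[8] false OR true = true
[root] true AND true AND true AND false AND true AND true AND true AND true = false
Overall: false → denied

Denied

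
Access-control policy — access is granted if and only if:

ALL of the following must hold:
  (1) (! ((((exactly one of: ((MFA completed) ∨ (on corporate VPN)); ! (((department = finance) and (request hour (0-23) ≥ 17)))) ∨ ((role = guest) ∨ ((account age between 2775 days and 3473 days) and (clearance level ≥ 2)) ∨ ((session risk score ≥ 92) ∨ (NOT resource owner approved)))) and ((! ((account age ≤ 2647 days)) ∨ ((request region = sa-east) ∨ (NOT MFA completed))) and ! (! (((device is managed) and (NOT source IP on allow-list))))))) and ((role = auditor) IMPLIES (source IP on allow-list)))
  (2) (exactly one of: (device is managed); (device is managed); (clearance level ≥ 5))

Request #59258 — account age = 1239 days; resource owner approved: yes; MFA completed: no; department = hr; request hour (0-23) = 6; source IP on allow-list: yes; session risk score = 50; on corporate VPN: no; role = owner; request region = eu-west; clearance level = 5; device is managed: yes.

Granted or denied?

Atomic conditions:
  MFA completed: no → false
  on corporate VPN: no → false
  department = finance: hr == finance is false
  request hour (0-23) ≥ 17: 6 ≥ 17 is false
  role = guest: owner == guest is false
  account age between 2775 days and 3473 days: 1239 in [2775, 3473] is false
  clearance level ≥ 2: 5 ≥ 2 is true
  session risk score ≥ 92: 50 ≥ 92 is false
  NOT resource owner approved: yes → false
  account age ≤ 2647 days: 1239 ≤ 2647 is true
  request region = sa-east: eu-west == sa-east is false
  NOT MFA completed: no → true
  device is managed: yes → true
  NOT source IP on allow-list: yes → false
  role = auditor: owner == auditor is false
  source IP on allow-list: yes → true
  clearance level ≥ 5: 5 ≥ 5 is true
Combine:
[1.1.1.1.1.1] false OR false = false
[1.1.1.1.1.2.1] false AND false = false
[1.1.1.1.1.2] NOT false = true
[1.1.1.1.1] exactly-one(false, true) = true
[1.1.1.1.2.2] false AND true = false
[1.1.1.1.2.3] false OR false = false
[1.1.1.1.2] false OR false OR false = false
[1.1.1.1] true OR false = true
[1.1.1.2.1.1] NOT true = false
[1.1.1.2.1.2] false OR true = true
[1.1.1.2.1] false OR true = true
[1.1.1.2.2.1.1] true AND false = false
[1.1.1.2.2.1] NOT false = true
[1.1.1.2.2] NOT true = false
[1.1.1.2] true AND false = false
[1.1.1] true AND false = false
[1.1] NOT false = true
[1.2] false → true (antecedent false ⇒ implication holds) = true
[1] true AND true = true
[2] exactly-one(true, true, true) = false
[root] true AND false = false
Overall: false → denied

Denied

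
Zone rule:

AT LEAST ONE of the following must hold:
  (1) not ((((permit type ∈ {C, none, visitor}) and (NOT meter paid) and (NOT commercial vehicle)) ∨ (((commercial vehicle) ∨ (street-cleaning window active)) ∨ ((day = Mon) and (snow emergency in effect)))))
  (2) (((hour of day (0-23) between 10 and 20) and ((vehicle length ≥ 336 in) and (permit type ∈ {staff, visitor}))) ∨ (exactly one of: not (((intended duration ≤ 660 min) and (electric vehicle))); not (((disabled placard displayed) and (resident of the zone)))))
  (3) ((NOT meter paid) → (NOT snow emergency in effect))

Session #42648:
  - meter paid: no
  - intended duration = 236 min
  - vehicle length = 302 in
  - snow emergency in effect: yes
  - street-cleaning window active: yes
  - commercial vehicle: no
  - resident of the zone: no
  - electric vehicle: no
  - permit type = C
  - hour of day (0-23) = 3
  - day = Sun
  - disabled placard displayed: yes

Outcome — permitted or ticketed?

Ticketed

Atomic conditions:
  permit type ∈ {C, none, visitor}: C is in the set → true
  NOT meter paid: no → true
  NOT commercial vehicle: no → true
  commercial vehicle: no → false
  street-cleaning window active: yes → true
  day = Mon: Sun == Mon is false
  snow emergency in effect: yes → true
  hour of day (0-23) between 10 and 20: 3 in [10, 20] is false
  vehicle length ≥ 336 in: 302 ≥ 336 is false
  permit type ∈ {staff, visitor}: C is not in the set → false
  intended duration ≤ 660 min: 236 ≤ 660 is true
  electric vehicle: no → false
  disabled placard displayed: yes → true
  resident of the zone: no → false
  NOT snow emergency in effect: yes → false
Combine:
[1.1.1] true AND true AND true = true
[1.1.2.1] false OR true = true
[1.1.2.2] false AND true = false
[1.1.2] true OR false = true
[1.1] true OR true = true
[1] NOT true = false
[2.1.2] false AND false = false
[2.1] false AND false = false
[2.2.1.1] true AND false = false
[2.2.1] NOT false = true
[2.2.2.1] true AND false = false
[2.2.2] NOT false = true
[2.2] exactly-one(true, true) = false
[2] false OR false = false
[3] true → false = false
[root] false OR false OR false = false
Overall: false → ticketed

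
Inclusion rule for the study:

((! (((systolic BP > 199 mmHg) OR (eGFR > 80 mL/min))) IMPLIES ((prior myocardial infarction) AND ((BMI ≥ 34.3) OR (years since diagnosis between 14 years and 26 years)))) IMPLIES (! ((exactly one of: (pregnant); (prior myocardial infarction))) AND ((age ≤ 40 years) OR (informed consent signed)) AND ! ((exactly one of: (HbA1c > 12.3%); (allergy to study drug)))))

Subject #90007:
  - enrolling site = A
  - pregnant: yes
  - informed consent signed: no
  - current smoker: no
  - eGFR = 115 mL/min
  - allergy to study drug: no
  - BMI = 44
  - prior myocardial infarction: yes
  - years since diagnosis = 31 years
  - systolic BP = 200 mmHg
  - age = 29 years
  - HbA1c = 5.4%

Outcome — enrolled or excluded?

Enrolled

Atomic conditions:
  systolic BP > 199 mmHg: 200 > 199 is true
  eGFR > 80 mL/min: 115 > 80 is true
  prior myocardial infarction: yes → true
  BMI ≥ 34.3: 44 ≥ 34.3 is true
  years since diagnosis between 14 years and 26 years: 31 in [14, 26] is false
  pregnant: yes → true
  age ≤ 40 years: 29 ≤ 40 is true
  informed consent signed: no → false
  HbA1c > 12.3%: 5.4 > 12.3 is false
  allergy to study drug: no → false
Combine:
[1.1.1] true OR true = true
[1.1] NOT true = false
[1.2.2] true OR false = true
[1.2] true AND true = true
[1] false → true (antecedent false ⇒ implication holds) = true
[2.1.1] exactly-one(true, true) = false
[2.1] NOT false = true
[2.2] true OR false = true
[2.3.1] exactly-one(false, false) = false
[2.3] NOT false = true
[2] true AND true AND true = true
[root] true → true = true
Overall: true → enrolled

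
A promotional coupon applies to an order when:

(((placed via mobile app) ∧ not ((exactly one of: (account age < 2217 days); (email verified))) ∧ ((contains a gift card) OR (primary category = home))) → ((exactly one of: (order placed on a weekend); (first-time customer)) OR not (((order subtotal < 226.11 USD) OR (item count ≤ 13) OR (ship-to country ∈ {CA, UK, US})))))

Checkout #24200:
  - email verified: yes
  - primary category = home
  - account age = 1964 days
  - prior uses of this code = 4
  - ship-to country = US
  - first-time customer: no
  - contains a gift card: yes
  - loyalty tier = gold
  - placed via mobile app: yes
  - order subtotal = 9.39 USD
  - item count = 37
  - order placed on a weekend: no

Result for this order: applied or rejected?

Rejected

Atomic conditions:
  placed via mobile app: yes → true
  account age < 2217 days: 1964 < 2217 is true
  email verified: yes → true
  contains a gift card: yes → true
  primary category = home: home == home is true
  order placed on a weekend: no → false
  first-time customer: no → false
  order subtotal < 226.11 USD: 9.39 < 226.11 is true
  item count ≤ 13: 37 ≤ 13 is false
  ship-to country ∈ {CA, UK, US}: US is in the set → true
Combine:
[1.2.1] exactly-one(true, true) = false
[1.2] NOT false = true
[1.3] true OR true = true
[1] true AND true AND true = true
[2.1] exactly-one(false, false) = false
[2.2.1] true OR false OR true = true
[2.2] NOT true = false
[2] false OR false = false
[root] true → false = false
Overall: false → rejected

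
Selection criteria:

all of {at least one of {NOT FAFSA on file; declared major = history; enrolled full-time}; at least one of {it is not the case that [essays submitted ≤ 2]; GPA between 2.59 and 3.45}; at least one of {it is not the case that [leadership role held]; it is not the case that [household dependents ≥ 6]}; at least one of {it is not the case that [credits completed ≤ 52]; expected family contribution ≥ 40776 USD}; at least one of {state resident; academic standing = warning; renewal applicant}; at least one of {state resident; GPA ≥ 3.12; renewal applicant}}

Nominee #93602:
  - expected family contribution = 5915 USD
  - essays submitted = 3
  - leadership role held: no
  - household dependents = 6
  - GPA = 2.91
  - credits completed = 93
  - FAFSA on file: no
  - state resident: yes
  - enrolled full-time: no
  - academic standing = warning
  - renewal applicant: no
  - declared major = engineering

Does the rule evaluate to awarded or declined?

Awarded

Atomic conditions:
  NOT FAFSA on file: no → true
  declared major = history: engineering == history is false
  enrolled full-time: no → false
  essays submitted ≤ 2: 3 ≤ 2 is false
  GPA between 2.59 and 3.45: 2.91 in [2.59, 3.45] is true
  leadership role held: no → false
  household dependents ≥ 6: 6 ≥ 6 is true
  credits completed ≤ 52: 93 ≤ 52 is false
  expected family contribution ≥ 40776 USD: 5915 ≥ 40776 is false
  state resident: yes → true
  academic standing = warning: warning == warning is true
  renewal applicant: no → false
  GPA ≥ 3.12: 2.91 ≥ 3.12 is false
Combine:
[1] true OR false OR false = true
[2.1] NOT false = true
[2] true OR true = true
[3.1] NOT false = true
[3.2] NOT true = false
[3] true OR false = true
[4.1] NOT false = true
[4] true OR false = true
[5] true OR true OR false = true
[6] true OR false OR false = true
[root] true AND true AND true AND true AND true AND true = true
Overall: true → awarded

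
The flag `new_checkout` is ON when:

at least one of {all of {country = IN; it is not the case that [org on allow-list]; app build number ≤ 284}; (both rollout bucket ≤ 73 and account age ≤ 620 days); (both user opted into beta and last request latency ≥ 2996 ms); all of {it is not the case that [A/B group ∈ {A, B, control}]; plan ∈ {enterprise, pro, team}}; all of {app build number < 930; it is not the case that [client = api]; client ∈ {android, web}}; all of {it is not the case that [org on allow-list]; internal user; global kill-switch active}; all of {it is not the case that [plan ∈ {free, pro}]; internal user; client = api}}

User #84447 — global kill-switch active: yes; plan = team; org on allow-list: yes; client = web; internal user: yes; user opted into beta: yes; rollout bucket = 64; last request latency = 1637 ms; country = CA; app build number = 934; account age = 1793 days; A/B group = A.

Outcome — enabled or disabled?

Disabled

Atomic conditions:
  country = IN: CA == IN is false
  org on allow-list: yes → true
  app build number ≤ 284: 934 ≤ 284 is false
  rollout bucket ≤ 73: 64 ≤ 73 is true
  account age ≤ 620 days: 1793 ≤ 620 is false
  user opted into beta: yes → true
  last request latency ≥ 2996 ms: 1637 ≥ 2996 is false
  A/B group ∈ {A, B, control}: A is in the set → true
  plan ∈ {enterprise, pro, team}: team is in the set → true
  app build number < 930: 934 < 930 is false
  client = api: web == api is false
  client ∈ {android, web}: web is in the set → true
  internal user: yes → true
  global kill-switch active: yes → true
  plan ∈ {free, pro}: team is not in the set → false
Combine:
[1.2] NOT true = false
[1] false AND false AND false = false
[2] true AND false = false
[3] true AND false = false
[4.1] NOT true = false
[4] false AND true = false
[5.2] NOT false = true
[5] false AND true AND true = false
[6.1] NOT true = false
[6] false AND true AND true = false
[7.1] NOT false = true
[7] true AND true AND false = false
[root] false OR false OR false OR false OR false OR false OR false = false
Overall: false → disabled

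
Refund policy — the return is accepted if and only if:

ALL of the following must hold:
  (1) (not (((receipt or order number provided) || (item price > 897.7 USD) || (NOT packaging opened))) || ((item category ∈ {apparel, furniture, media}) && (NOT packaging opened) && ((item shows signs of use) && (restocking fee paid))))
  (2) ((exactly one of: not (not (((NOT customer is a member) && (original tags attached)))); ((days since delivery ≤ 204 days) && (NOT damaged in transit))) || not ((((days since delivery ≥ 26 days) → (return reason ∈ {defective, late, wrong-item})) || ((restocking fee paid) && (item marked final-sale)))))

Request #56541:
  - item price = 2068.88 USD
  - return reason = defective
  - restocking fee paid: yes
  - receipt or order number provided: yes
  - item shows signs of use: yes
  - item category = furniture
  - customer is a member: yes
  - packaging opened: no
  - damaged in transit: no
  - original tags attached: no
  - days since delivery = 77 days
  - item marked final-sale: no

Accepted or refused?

Atomic conditions:
  receipt or order number provided: yes → true
  item price > 897.7 USD: 2068.88 > 897.7 is true
  NOT packaging opened: no → true
  item category ∈ {apparel, furniture, media}: furniture is in the set → true
  item shows signs of use: yes → true
  restocking fee paid: yes → true
  NOT customer is a member: yes → false
  original tags attached: no → false
  days since delivery ≤ 204 days: 77 ≤ 204 is true
  NOT damaged in transit: no → true
  days since delivery ≥ 26 days: 77 ≥ 26 is true
  return reason ∈ {defective, late, wrong-item}: defective is in the set → true
  item marked final-sale: no → false
Combine:
[1.1.1] true OR true OR true = true
[1.1] NOT true = false
[1.2.3] true AND true = true
[1.2] true AND true AND true = true
[1] false OR true = true
[2.1.1.1.1] false AND false = false
[2.1.1.1] NOT false = true
[2.1.1] NOT true = false
[2.1.2] true AND true = true
[2.1] exactly-one(false, true) = true
[2.2.1.1] true → true = true
[2.2.1.2] true AND false = false
[2.2.1] true OR false = true
[2.2] NOT true = false
[2] true OR false = true
[root] true AND true = true
Overall: true → accepted

Accepted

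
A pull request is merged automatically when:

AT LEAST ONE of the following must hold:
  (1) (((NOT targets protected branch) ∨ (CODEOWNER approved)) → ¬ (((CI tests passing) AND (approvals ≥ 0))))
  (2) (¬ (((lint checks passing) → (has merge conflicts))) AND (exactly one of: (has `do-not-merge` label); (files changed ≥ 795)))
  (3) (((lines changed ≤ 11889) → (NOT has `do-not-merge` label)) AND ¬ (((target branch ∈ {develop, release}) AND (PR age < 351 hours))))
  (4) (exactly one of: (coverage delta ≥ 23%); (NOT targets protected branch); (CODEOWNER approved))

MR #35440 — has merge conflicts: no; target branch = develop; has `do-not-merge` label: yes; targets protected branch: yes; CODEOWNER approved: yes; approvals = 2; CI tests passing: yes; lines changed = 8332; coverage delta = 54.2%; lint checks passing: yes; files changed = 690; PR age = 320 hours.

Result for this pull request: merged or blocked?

Atomic conditions:
  NOT targets protected branch: yes → false
  CODEOWNER approved: yes → true
  CI tests passing: yes → true
  approvals ≥ 0: 2 ≥ 0 is true
  lint checks passing: yes → true
  has merge conflicts: no → false
  has `do-not-merge` label: yes → true
  files changed ≥ 795: 690 ≥ 795 is false
  lines changed ≤ 11889: 8332 ≤ 11889 is true
  NOT has `do-not-merge` label: yes → false
  target branch ∈ {develop, release}: develop is in the set → true
  PR age < 351 hours: 320 < 351 is true
  coverage delta ≥ 23%: 54.2 ≥ 23 is true
Combine:
[1.1] false OR true = true
[1.2.1] true AND true = true
[1.2] NOT true = false
[1] true → false = false
[2.1.1] true → false = false
[2.1] NOT false = true
[2.2] exactly-one(true, false) = true
[2] true AND true = true
[3.1] true → false = false
[3.2.1] true AND true = true
[3.2] NOT true = false
[3] false AND false = false
[4] exactly-one(true, false, true) = false
[root] false OR true OR false OR false = true
Overall: true → merged

Merged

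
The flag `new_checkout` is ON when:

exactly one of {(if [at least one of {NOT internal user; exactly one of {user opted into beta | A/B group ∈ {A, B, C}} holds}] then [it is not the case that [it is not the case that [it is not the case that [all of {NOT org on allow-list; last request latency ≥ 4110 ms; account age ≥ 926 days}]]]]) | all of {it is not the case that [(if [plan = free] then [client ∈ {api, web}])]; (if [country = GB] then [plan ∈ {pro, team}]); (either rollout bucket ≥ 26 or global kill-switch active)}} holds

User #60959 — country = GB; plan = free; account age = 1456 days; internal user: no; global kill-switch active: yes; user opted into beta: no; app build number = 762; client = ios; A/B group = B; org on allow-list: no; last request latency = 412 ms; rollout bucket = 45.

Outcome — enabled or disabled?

Enabled

Atomic conditions:
  NOT internal user: no → true
  user opted into beta: no → false
  A/B group ∈ {A, B, C}: B is in the set → true
  NOT org on allow-list: no → true
  last request latency ≥ 4110 ms: 412 ≥ 4110 is false
  account age ≥ 926 days: 1456 ≥ 926 is true
  plan = free: free == free is true
  client ∈ {api, web}: ios is not in the set → false
  country = GB: GB == GB is true
  plan ∈ {pro, team}: free is not in the set → false
  rollout bucket ≥ 26: 45 ≥ 26 is true
  global kill-switch active: yes → true
Combine:
[1.1.2] exactly-one(false, true) = true
[1.1] true OR true = true
[1.2.1.1.1] true AND false AND true = false
[1.2.1.1] NOT false = true
[1.2.1] NOT true = false
[1.2] NOT false = true
[1] true → true = true
[2.1.1] true → false = false
[2.1] NOT false = true
[2.2] true → false = false
[2.3] true OR true = true
[2] true AND false AND true = false
[root] exactly-one(true, false) = true
Overall: true → enabled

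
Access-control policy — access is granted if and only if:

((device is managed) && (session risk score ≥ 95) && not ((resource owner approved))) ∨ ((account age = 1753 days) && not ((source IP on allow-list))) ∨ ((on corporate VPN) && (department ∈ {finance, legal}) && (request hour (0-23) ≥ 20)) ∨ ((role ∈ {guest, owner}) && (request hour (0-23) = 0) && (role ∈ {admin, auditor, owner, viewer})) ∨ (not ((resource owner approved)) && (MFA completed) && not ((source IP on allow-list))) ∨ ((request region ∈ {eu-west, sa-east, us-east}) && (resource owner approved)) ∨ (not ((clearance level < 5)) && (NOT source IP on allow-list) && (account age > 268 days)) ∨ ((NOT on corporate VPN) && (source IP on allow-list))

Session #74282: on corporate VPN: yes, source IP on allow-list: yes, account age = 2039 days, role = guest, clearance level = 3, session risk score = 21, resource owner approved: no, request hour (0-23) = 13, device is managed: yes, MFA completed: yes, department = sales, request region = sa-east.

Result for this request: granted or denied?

Denied

Atomic conditions:
  device is managed: yes → true
  session risk score ≥ 95: 21 ≥ 95 is false
  resource owner approved: no → false
  account age = 1753 days: 2039 == 1753 is false
  source IP on allow-list: yes → true
  on corporate VPN: yes → true
  department ∈ {finance, legal}: sales is not in the set → false
  request hour (0-23) ≥ 20: 13 ≥ 20 is false
  role ∈ {guest, owner}: guest is in the set → true
  request hour (0-23) = 0: 13 == 0 is false
  role ∈ {admin, auditor, owner, viewer}: guest is not in the set → false
  MFA completed: yes → true
  request region ∈ {eu-west, sa-east, us-east}: sa-east is in the set → true
  clearance level < 5: 3 < 5 is true
  NOT source IP on allow-list: yes → false
  account age > 268 days: 2039 > 268 is true
  NOT on corporate VPN: yes → false
Combine:
[1.3] NOT false = true
[1] true AND false AND true = false
[2.2] NOT true = false
[2] false AND false = false
[3] true AND false AND false = false
[4] true AND false AND false = false
[5.1] NOT false = true
[5.3] NOT true = false
[5] true AND true AND false = false
[6] true AND false = false
[7.1] NOT true = false
[7] false AND false AND true = false
[8] false AND true = false
[root] false OR false OR false OR false OR false OR false OR false OR false = false
Overall: false → denied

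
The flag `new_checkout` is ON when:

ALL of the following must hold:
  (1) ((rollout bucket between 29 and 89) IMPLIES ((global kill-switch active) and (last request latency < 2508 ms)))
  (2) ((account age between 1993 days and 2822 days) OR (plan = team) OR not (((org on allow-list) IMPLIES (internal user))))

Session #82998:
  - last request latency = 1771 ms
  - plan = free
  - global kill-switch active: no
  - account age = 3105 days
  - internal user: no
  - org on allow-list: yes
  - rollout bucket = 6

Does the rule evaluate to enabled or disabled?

Enabled

Atomic conditions:
  rollout bucket between 29 and 89: 6 in [29, 89] is false
  global kill-switch active: no → false
  last request latency < 2508 ms: 1771 < 2508 is true
  account age between 1993 days and 2822 days: 3105 in [1993, 2822] is false
  plan = team: free == team is false
  org on allow-list: yes → true
  internal user: no → false
Combine:
[1.2] false AND true = false
[1] false → false (antecedent false ⇒ implication holds) = true
[2.3.1] true → false = false
[2.3] NOT false = true
[2] false OR false OR true = true
[root] true AND true = true
Overall: true → enabled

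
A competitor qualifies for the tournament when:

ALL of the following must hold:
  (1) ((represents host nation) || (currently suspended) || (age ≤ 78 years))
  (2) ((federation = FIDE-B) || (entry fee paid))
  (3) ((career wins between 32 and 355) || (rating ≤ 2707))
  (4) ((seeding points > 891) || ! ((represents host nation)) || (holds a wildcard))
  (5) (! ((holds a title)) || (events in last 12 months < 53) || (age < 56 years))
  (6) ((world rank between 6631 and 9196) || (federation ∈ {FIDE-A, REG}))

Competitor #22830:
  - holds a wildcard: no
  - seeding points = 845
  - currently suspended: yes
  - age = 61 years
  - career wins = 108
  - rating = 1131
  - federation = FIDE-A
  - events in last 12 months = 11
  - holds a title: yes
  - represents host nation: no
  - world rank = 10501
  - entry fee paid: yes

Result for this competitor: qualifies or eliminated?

Atomic conditions:
  represents host nation: no → false
  currently suspended: yes → true
  age ≤ 78 years: 61 ≤ 78 is true
  federation = FIDE-B: FIDE-A == FIDE-B is false
  entry fee paid: yes → true
  career wins between 32 and 355: 108 in [32, 355] is true
  rating ≤ 2707: 1131 ≤ 2707 is true
  seeding points > 891: 845 > 891 is false
  holds a wildcard: no → false
  holds a title: yes → true
  events in last 12 months < 53: 11 < 53 is true
  age < 56 years: 61 < 56 is false
  world rank between 6631 and 9196: 10501 in [6631, 9196] is false
  federation ∈ {FIDE-A, REG}: FIDE-A is in the set → true
Combine:
[1] false OR true OR true = true
[2] false OR true = true
[3] true OR true = true
[4.2] NOT false = true
[4] false OR true OR false = true
[5.1] NOT true = false
[5] false OR true OR false = true
[6] false OR true = true
[root] true AND true AND true AND true AND true AND true = true
Overall: true → qualifies

Qualifies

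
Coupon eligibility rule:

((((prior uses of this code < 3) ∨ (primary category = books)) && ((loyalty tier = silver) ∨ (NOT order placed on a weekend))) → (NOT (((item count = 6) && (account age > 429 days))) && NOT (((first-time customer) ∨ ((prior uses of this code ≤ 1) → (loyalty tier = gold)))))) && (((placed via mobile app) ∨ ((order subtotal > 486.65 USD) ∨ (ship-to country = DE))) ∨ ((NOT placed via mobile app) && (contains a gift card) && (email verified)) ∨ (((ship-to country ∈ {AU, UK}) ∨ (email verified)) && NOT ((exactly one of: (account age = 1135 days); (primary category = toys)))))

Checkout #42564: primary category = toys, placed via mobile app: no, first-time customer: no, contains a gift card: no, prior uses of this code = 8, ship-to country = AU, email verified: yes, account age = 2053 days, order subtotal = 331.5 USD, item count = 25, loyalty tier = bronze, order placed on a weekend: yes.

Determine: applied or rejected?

Rejected

Atomic conditions:
  prior uses of this code < 3: 8 < 3 is false
  primary category = books: toys == books is false
  loyalty tier = silver: bronze == silver is false
  NOT order placed on a weekend: yes → false
  item count = 6: 25 == 6 is false
  account age > 429 days: 2053 > 429 is true
  first-time customer: no → false
  prior uses of this code ≤ 1: 8 ≤ 1 is false
  loyalty tier = gold: bronze == gold is false
  placed via mobile app: no → false
  order subtotal > 486.65 USD: 331.5 > 486.65 is false
  ship-to country = DE: AU == DE is false
  NOT placed via mobile app: no → true
  contains a gift card: no → false
  email verified: yes → true
  ship-to country ∈ {AU, UK}: AU is in the set → true
  account age = 1135 days: 2053 == 1135 is false
  primary category = toys: toys == toys is true
Combine:
[1.1.1] false OR false = false
[1.1.2] false OR false = false
[1.1] false AND false = false
[1.2.1.1] false AND true = false
[1.2.1] NOT false = true
[1.2.2.1.2] false → false (antecedent false ⇒ implication holds) = true
[1.2.2.1] false OR true = true
[1.2.2] NOT true = false
[1.2] true AND false = false
[1] false → false (antecedent false ⇒ implication holds) = true
[2.1.2] false OR false = false
[2.1] false OR false = false
[2.2] true AND false AND true = false
[2.3.1] true OR true = true
[2.3.2.1] exactly-one(false, true) = true
[2.3.2] NOT true = false
[2.3] true AND false = false
[2] false OR false OR false = false
[root] true AND false = false
Overall: false → rejected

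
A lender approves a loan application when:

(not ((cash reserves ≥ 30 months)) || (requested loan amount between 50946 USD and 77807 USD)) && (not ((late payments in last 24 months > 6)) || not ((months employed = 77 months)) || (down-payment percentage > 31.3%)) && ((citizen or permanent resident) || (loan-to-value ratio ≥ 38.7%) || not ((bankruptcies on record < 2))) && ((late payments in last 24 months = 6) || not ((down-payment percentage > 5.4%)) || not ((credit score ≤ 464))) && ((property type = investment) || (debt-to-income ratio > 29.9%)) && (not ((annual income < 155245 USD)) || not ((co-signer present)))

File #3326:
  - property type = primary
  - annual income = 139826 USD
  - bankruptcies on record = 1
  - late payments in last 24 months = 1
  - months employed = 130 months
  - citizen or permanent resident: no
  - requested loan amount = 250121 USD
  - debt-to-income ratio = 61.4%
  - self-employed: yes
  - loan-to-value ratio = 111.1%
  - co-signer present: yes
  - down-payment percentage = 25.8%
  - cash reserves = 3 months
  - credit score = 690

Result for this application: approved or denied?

Denied

Atomic conditions:
  cash reserves ≥ 30 months: 3 ≥ 30 is false
  requested loan amount between 50946 USD and 77807 USD: 250121 in [50946, 77807] is false
  late payments in last 24 months > 6: 1 > 6 is false
  months employed = 77 months: 130 == 77 is false
  down-payment percentage > 31.3%: 25.8 > 31.3 is false
  citizen or permanent resident: no → false
  loan-to-value ratio ≥ 38.7%: 111.1 ≥ 38.7 is true
  bankruptcies on record < 2: 1 < 2 is true
  late payments in last 24 months = 6: 1 == 6 is false
  down-payment percentage > 5.4%: 25.8 > 5.4 is true
  credit score ≤ 464: 690 ≤ 464 is false
  property type = investment: primary == investment is false
  debt-to-income ratio > 29.9%: 61.4 > 29.9 is true
  annual income < 155245 USD: 139826 < 155245 is true
  co-signer present: yes → true
Combine:
[1.1] NOT false = true
[1] true OR false = true
[2.1] NOT false = true
[2.2] NOT false = true
[2] true OR true OR false = true
[3.3] NOT true = false
[3] false OR true OR false = true
[4.2] NOT true = false
[4.3] NOT false = true
[4] false OR false OR true = true
[5] false OR true = true
[6.1] NOT true = false
[6.2] NOT true = false
[6] false OR false = false
[root] true AND true AND true AND true AND true AND false = false
Overall: false → denied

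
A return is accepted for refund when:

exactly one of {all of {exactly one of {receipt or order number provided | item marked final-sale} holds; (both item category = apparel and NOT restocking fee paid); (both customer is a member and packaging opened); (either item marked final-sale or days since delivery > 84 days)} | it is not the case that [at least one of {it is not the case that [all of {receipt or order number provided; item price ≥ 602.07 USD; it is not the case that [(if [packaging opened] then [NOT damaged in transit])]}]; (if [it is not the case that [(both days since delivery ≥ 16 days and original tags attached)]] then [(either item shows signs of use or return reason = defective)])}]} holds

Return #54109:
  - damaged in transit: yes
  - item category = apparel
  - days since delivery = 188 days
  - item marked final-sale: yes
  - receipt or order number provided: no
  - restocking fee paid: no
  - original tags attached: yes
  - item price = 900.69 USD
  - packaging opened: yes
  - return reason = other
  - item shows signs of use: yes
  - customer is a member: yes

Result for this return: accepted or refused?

Atomic conditions:
  receipt or order number provided: no → false
  item marked final-sale: yes → true
  item category = apparel: apparel == apparel is true
  NOT restocking fee paid: no → true
  customer is a member: yes → true
  packaging opened: yes → true
  days since delivery > 84 days: 188 > 84 is true
  item price ≥ 602.07 USD: 900.69 ≥ 602.07 is true
  NOT damaged in transit: yes → false
  days since delivery ≥ 16 days: 188 ≥ 16 is true
  original tags attached: yes → true
  item shows signs of use: yes → true
  return reason = defective: other == defective is false
Combine:
[1.1] exactly-one(false, true) = true
[1.2] true AND true = true
[1.3] true AND true = true
[1.4] true OR true = true
[1] true AND true AND true AND true = true
[2.1.1.1.3.1] true → false = false
[2.1.1.1.3] NOT false = true
[2.1.1.1] false AND true AND true = false
[2.1.1] NOT false = true
[2.1.2.1.1] true AND true = true
[2.1.2.1] NOT true = false
[2.1.2.2] true OR false = true
[2.1.2] false → true (antecedent false ⇒ implication holds) = true
[2.1] true OR true = true
[2] NOT true = false
[root] exactly-one(true, false) = true
Overall: true → accepted

Accepted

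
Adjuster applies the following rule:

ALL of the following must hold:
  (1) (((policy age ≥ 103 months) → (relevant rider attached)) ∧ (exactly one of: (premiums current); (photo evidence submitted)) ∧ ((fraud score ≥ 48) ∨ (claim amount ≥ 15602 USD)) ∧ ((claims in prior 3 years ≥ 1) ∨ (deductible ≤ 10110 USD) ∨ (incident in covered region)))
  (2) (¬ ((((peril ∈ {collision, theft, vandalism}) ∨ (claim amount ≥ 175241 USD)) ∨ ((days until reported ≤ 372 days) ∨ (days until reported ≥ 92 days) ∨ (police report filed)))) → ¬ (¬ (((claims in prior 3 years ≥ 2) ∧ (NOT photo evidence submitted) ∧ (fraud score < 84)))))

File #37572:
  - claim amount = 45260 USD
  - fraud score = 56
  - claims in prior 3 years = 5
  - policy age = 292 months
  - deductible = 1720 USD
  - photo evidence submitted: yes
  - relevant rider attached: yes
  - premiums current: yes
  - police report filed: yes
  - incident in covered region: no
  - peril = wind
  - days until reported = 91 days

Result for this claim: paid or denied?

Denied

Atomic conditions:
  policy age ≥ 103 months: 292 ≥ 103 is true
  relevant rider attached: yes → true
  premiums current: yes → true
  photo evidence submitted: yes → true
  fraud score ≥ 48: 56 ≥ 48 is true
  claim amount ≥ 15602 USD: 45260 ≥ 15602 is true
  claims in prior 3 years ≥ 1: 5 ≥ 1 is true
  deductible ≤ 10110 USD: 1720 ≤ 10110 is true
  incident in covered region: no → false
  peril ∈ {collision, theft, vandalism}: wind is not in the set → false
  claim amount ≥ 175241 USD: 45260 ≥ 175241 is false
  days until reported ≤ 372 days: 91 ≤ 372 is true
  days until reported ≥ 92 days: 91 ≥ 92 is false
  police report filed: yes → true
  claims in prior 3 years ≥ 2: 5 ≥ 2 is true
  NOT photo evidence submitted: yes → false
  fraud score < 84: 56 < 84 is true
Combine:
[1.1] true → true = true
[1.2] exactly-one(true, true) = false
[1.3] true OR true = true
[1.4] true OR true OR false = true
[1] true AND false AND true AND true = false
[2.1.1.1] false OR false = false
[2.1.1.2] true OR false OR true = true
[2.1.1] false OR true = true
[2.1] NOT true = false
[2.2.1.1] true AND false AND true = false
[2.2.1] NOT false = true
[2.2] NOT true = false
[2] false → false (antecedent false ⇒ implication holds) = true
[root] false AND true = false
Overall: false → denied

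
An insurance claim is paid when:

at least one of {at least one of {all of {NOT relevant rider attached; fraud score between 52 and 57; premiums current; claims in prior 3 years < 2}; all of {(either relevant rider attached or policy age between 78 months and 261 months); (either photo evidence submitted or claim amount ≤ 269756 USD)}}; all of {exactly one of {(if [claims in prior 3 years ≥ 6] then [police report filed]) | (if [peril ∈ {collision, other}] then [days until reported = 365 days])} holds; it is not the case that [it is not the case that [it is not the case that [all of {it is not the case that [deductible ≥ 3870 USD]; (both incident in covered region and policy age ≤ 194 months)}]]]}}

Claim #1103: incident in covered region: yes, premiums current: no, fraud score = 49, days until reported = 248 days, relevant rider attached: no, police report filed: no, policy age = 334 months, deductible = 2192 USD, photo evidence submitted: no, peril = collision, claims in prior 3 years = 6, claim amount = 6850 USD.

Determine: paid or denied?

Denied

Atomic conditions:
  NOT relevant rider attached: no → true
  fraud score between 52 and 57: 49 in [52, 57] is false
  premiums current: no → false
  claims in prior 3 years < 2: 6 < 2 is false
  relevant rider attached: no → false
  policy age between 78 months and 261 months: 334 in [78, 261] is false
  photo evidence submitted: no → false
  claim amount ≤ 269756 USD: 6850 ≤ 269756 is true
  claims in prior 3 years ≥ 6: 6 ≥ 6 is true
  police report filed: no → false
  peril ∈ {collision, other}: collision is in the set → true
  days until reported = 365 days: 248 == 365 is false
  deductible ≥ 3870 USD: 2192 ≥ 3870 is false
  incident in covered region: yes → true
  policy age ≤ 194 months: 334 ≤ 194 is false
Combine:
[1.1] true AND false AND false AND false = false
[1.2.1] false OR false = false
[1.2.2] false OR true = true
[1.2] false AND true = false
[1] false OR false = false
[2.1.1] true → false = false
[2.1.2] true → false = false
[2.1] exactly-one(false, false) = false
[2.2.1.1.1.1] NOT false = true
[2.2.1.1.1.2] true AND false = false
[2.2.1.1.1] true AND false = false
[2.2.1.1] NOT false = true
[2.2.1] NOT true = false
[2.2] NOT false = true
[2] false AND true = false
[root] false OR false = false
Overall: false → denied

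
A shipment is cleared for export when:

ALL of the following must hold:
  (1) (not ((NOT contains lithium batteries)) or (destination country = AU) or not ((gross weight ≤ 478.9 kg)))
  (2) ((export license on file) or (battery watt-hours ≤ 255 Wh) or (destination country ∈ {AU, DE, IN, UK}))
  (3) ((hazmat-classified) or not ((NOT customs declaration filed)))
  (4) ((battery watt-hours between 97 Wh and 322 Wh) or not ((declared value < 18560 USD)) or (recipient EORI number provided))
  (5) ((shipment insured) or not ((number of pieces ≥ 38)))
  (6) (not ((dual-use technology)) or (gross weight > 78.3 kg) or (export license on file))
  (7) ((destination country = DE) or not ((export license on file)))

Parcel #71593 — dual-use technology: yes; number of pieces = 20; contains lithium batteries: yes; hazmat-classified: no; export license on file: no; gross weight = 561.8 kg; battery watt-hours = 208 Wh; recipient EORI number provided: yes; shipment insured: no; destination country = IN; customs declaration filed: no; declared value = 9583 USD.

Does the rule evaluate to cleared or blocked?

Blocked

Atomic conditions:
  NOT contains lithium batteries: yes → false
  destination country = AU: IN == AU is false
  gross weight ≤ 478.9 kg: 561.8 ≤ 478.9 is false
  export license on file: no → false
  battery watt-hours ≤ 255 Wh: 208 ≤ 255 is true
  destination country ∈ {AU, DE, IN, UK}: IN is in the set → true
  hazmat-classified: no → false
  NOT customs declaration filed: no → true
  battery watt-hours between 97 Wh and 322 Wh: 208 in [97, 322] is true
  declared value < 18560 USD: 9583 < 18560 is true
  recipient EORI number provided: yes → true
  shipment insured: no → false
  number of pieces ≥ 38: 20 ≥ 38 is false
  dual-use technology: yes → true
  gross weight > 78.3 kg: 561.8 > 78.3 is true
  destination country = DE: IN == DE is false
Combine:
[1.1] NOT false = true
[1.3] NOT false = true
[1] true OR false OR true = true
[2] false OR true OR true = true
[3.2] NOT true = false
[3] false OR false = false
[4.2] NOT true = false
[4] true OR false OR true = true
[5.2] NOT false = true
[5] false OR true = true
[6.1] NOT true = false
[6] false OR true OR false = true
[7.2] NOT false = true
[7] false OR true = true
[root] true AND true AND false AND true AND true AND true AND true = false
Overall: false → blocked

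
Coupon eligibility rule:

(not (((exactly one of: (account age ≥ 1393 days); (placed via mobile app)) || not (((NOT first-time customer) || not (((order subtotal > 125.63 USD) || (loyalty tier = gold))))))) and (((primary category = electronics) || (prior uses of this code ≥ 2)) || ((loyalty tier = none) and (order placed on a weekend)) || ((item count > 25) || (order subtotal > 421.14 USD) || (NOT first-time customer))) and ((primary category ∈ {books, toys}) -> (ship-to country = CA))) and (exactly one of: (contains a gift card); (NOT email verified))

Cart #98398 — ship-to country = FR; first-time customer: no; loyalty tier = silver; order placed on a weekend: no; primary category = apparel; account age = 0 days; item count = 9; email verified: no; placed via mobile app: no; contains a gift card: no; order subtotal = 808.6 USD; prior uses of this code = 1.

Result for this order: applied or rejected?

Applied

Atomic conditions:
  account age ≥ 1393 days: 0 ≥ 1393 is false
  placed via mobile app: no → false
  NOT first-time customer: no → true
  order subtotal > 125.63 USD: 808.6 > 125.63 is true
  loyalty tier = gold: silver == gold is false
  primary category = electronics: apparel == electronics is false
  prior uses of this code ≥ 2: 1 ≥ 2 is false
  loyalty tier = none: silver == none is false
  order placed on a weekend: no → false
  item count > 25: 9 > 25 is false
  order subtotal > 421.14 USD: 808.6 > 421.14 is true
  primary category ∈ {books, toys}: apparel is not in the set → false
  ship-to country = CA: FR == CA is false
  contains a gift card: no → false
  NOT email verified: no → true
Combine:
[1.1.1.1] exactly-one(false, false) = false
[1.1.1.2.1.2.1] true OR false = true
[1.1.1.2.1.2] NOT true = false
[1.1.1.2.1] true OR false = true
[1.1.1.2] NOT true = false
[1.1.1] false OR false = false
[1.1] NOT false = true
[1.2.1] false OR false = false
[1.2.2] false AND false = false
[1.2.3] false OR true OR true = true
[1.2] false OR false OR true = true
[1.3] false → false (antecedent false ⇒ implication holds) = true
[1] true AND true AND true = true
[2] exactly-one(false, true) = true
[root] true AND true = true
Overall: true → applied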